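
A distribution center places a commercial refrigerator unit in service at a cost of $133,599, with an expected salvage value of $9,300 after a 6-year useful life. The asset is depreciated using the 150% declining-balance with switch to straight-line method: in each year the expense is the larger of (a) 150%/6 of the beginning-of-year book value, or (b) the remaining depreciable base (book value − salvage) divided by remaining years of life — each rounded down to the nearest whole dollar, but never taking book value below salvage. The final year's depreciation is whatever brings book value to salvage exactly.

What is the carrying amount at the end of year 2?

$75,150

Depreciable base = $133,599 − $9,300 = $124,299.
Year 1: DB = ⌊$133,599 × 150%/6⌋ = $33,399; SL = ⌊$124,299/6⌋ = $20,716 → take DB $33,399. Book value $100,200.
Year 2: DB = ⌊$100,200 × 150%/6⌋ = $25,050; SL = ⌊$90,900/5⌋ = $18,180 → take DB $25,050. Book value $75,150.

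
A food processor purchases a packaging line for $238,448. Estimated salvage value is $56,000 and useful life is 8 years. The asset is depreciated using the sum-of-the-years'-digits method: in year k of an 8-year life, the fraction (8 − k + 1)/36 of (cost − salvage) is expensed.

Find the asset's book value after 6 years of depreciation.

Depreciable base = $238,448 − $56,000 = $182,448.
Sum of the years' digits = 8+7+6+5+4+3+2+1 = 36.
Year 1: $182,448 × 8/36 = $40,544. Book value $197,904.
Year 2: $182,448 × 7/36 = $35,476. Book value $162,428.
Year 3: $182,448 × 6/36 = $30,408. Book value $132,020.
Year 4: $182,448 × 5/36 = $25,340. Book value $106,680.
Year 5: $182,448 × 4/36 = $20,272. Book value $86,408.
Year 6: $182,448 × 3/36 = $15,204. Book value $71,204.

$71,204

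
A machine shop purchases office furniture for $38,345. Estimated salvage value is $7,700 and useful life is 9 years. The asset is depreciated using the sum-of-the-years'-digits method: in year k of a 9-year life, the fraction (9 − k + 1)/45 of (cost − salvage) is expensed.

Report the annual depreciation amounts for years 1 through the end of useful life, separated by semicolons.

$6,129; $5,448; $4,767; $4,086; $3,405; $2,724; $2,043; $1,362; $681

Depreciable base = $38,345 − $7,700 = $30,645.
Sum of the years' digits = 9+8+7+6+5+4+3+2+1 = 45.
Year 1: $30,645 × 9/45 = $6,129. Book value $32,216.
Year 2: $30,645 × 8/45 = $5,448. Book value $26,768.
Year 3: $30,645 × 7/45 = $4,767. Book value $22,001.
Year 4: $30,645 × 6/45 = $4,086. Book value $17,915.
Year 5: $30,645 × 5/45 = $3,405. Book value $14,510.
Year 6: $30,645 × 4/45 = $2,724. Book value $11,786.
Year 7: $30,645 × 3/45 = $2,043. Book value $9,743.
Year 8: $30,645 × 2/45 = $1,362. Book value $8,381.
Year 9: $30,645 × 1/45 = $681. Book value $7,700.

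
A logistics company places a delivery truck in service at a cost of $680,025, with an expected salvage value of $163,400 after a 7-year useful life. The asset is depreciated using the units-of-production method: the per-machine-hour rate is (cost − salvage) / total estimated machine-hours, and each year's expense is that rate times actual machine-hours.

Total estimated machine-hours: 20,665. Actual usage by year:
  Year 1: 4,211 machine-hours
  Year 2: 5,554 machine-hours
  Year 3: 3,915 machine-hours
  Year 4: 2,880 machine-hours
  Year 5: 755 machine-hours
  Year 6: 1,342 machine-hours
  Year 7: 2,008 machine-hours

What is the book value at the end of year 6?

Depreciable base = $680,025 − $163,400 = $516,625.
Rate = $516,625 / 20,665 machine-hours = $25 per machine-hour.
Year 1: 4,211 × $25 = $105,275. Book value $574,750.
Year 2: 5,554 × $25 = $138,850. Book value $435,900.
Year 3: 3,915 × $25 = $97,875. Book value $338,025.
Year 4: 2,880 × $25 = $72,000. Book value $266,025.
Year 5: 755 × $25 = $18,875. Book value $247,150.
Year 6: 1,342 × $25 = $33,550. Book value $213,600.

$213,600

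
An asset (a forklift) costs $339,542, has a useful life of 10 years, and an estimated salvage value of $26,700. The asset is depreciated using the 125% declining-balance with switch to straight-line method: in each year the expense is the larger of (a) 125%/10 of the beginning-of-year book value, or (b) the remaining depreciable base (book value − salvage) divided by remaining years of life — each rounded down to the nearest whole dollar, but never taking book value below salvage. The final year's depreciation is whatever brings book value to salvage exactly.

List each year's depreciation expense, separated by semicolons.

$42,442; $37,137; $32,495; $28,681; $28,681; $28,681; $28,681; $28,681; $28,681; $28,682

Depreciable base = $339,542 − $26,700 = $312,842.
Year 1: DB = ⌊$339,542 × 125%/10⌋ = $42,442; SL = ⌊$312,842/10⌋ = $31,284 → take DB $42,442. Book value $297,100.
Year 2: DB = ⌊$297,100 × 125%/10⌋ = $37,137; SL = ⌊$270,400/9⌋ = $30,044 → take DB $37,137. Book value $259,963.
Year 3: DB = ⌊$259,963 × 125%/10⌋ = $32,495; SL = ⌊$233,263/8⌋ = $29,157 → take DB $32,495. Book value $227,468.
Year 4: DB = ⌊$227,468 × 125%/10⌋ = $28,433; SL = ⌊$200,768/7⌋ = $28,681 → take SL $28,681. Book value $198,787.
Year 5: DB = ⌊$198,787 × 125%/10⌋ = $24,848; SL = ⌊$172,087/6⌋ = $28,681 → take SL $28,681. Book value $170,106.
Year 6: DB = ⌊$170,106 × 125%/10⌋ = $21,263; SL = ⌊$143,406/5⌋ = $28,681 → take SL $28,681. Book value $141,425.
Year 7: DB = ⌊$141,425 × 125%/10⌋ = $17,678; SL = ⌊$114,725/4⌋ = $28,681 → take SL $28,681. Book value $112,744.
Year 8: DB = ⌊$112,744 × 125%/10⌋ = $14,093; SL = ⌊$86,044/3⌋ = $28,681 → take SL $28,681. Book value $84,063.
Year 9: DB = ⌊$84,063 × 125%/10⌋ = $10,507; SL = ⌊$57,363/2⌋ = $28,681 → take SL $28,681. Book value $55,382.
Year 10 (final): $55,382 − $26,700 = $28,682. Book value $26,700.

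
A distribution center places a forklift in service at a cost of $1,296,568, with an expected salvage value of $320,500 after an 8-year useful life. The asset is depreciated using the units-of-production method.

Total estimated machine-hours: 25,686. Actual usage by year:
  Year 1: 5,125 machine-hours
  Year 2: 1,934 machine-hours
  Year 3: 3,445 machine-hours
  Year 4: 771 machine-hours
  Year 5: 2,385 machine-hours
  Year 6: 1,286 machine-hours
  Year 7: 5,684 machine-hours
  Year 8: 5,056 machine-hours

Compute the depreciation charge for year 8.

Depreciable base = $1,296,568 − $320,500 = $976,068.
Rate = $976,068 / 25,686 machine-hours = $38 per machine-hour.
Year 1: 5,125 × $38 = $194,750. Book value $1,101,818.
Year 2: 1,934 × $38 = $73,492. Book value $1,028,326.
Year 3: 3,445 × $38 = $130,910. Book value $897,416.
Year 4: 771 × $38 = $29,298. Book value $868,118.
Year 5: 2,385 × $38 = $90,630. Book value $777,488.
Year 6: 1,286 × $38 = $48,868. Book value $728,620.
Year 7: 5,684 × $38 = $215,992. Book value $512,628.
Year 8: 5,056 × $38 = $192,128. Book value $320,500.

$192,128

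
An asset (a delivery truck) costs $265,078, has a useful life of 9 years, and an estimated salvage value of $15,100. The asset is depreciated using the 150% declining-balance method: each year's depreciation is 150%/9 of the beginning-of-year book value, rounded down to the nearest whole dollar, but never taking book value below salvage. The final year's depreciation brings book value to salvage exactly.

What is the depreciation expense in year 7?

$14,795

Depreciable base = $265,078 − $15,100 = $249,978.
Year 1: ⌊$265,078 × 150%/9⌋ = $44,179. Book value $220,899.
Year 2: ⌊$220,899 × 150%/9⌋ = $36,816. Book value $184,083.
Year 3: ⌊$184,083 × 150%/9⌋ = $30,680. Book value $153,403.
Year 4: ⌊$153,403 × 150%/9⌋ = $25,567. Book value $127,836.
Year 5: ⌊$127,836 × 150%/9⌋ = $21,306. Book value $106,530.
Year 6: ⌊$106,530 × 150%/9⌋ = $17,755. Book value $88,775.
Year 7: ⌊$88,775 × 150%/9⌋ = $14,795. Book value $73,980.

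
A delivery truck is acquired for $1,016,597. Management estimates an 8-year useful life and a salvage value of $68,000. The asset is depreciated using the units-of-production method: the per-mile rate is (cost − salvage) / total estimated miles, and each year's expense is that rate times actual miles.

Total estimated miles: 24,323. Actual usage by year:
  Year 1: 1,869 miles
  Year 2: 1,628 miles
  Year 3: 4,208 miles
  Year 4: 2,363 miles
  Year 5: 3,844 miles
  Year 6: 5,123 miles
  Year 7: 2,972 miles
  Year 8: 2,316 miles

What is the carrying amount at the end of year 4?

Depreciable base = $1,016,597 − $68,000 = $948,597.
Rate = $948,597 / 24,323 miles = $39 per mile.
Year 1: 1,869 × $39 = $72,891. Book value $943,706.
Year 2: 1,628 × $39 = $63,492. Book value $880,214.
Year 3: 4,208 × $39 = $164,112. Book value $716,102.
Year 4: 2,363 × $39 = $92,157. Book value $623,945.

$623,945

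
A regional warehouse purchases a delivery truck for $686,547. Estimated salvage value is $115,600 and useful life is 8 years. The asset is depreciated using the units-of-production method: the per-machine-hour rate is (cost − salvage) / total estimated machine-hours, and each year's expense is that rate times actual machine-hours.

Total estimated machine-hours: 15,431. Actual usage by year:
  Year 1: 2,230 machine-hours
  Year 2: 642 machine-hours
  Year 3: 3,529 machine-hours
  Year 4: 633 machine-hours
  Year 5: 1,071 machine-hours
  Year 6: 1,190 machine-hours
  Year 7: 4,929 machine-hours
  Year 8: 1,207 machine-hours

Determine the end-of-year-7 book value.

Depreciable base = $686,547 − $115,600 = $570,947.
Rate = $570,947 / 15,431 machine-hours = $37 per machine-hour.
Year 1: 2,230 × $37 = $82,510. Book value $604,037.
Year 2: 642 × $37 = $23,754. Book value $580,283.
Year 3: 3,529 × $37 = $130,573. Book value $449,710.
Year 4: 633 × $37 = $23,421. Book value $426,289.
Year 5: 1,071 × $37 = $39,627. Book value $386,662.
Year 6: 1,190 × $37 = $44,030. Book value $342,632.
Year 7: 4,929 × $37 = $182,373. Book value $160,259.

$160,259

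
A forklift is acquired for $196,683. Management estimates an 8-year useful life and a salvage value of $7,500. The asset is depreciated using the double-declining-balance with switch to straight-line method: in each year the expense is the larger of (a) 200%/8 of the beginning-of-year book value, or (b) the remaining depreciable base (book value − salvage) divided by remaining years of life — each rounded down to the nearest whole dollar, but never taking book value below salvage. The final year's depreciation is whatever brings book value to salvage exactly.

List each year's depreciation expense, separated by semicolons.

Depreciable base = $196,683 − $7,500 = $189,183.
Year 1: DB = ⌊$196,683 × 200%/8⌋ = $49,170; SL = ⌊$189,183/8⌋ = $23,647 → take DB $49,170. Book value $147,513.
Year 2: DB = ⌊$147,513 × 200%/8⌋ = $36,878; SL = ⌊$140,013/7⌋ = $20,001 → take DB $36,878. Book value $110,635.
Year 3: DB = ⌊$110,635 × 200%/8⌋ = $27,658; SL = ⌊$103,135/6⌋ = $17,189 → take DB $27,658. Book value $82,977.
Year 4: DB = ⌊$82,977 × 200%/8⌋ = $20,744; SL = ⌊$75,477/5⌋ = $15,095 → take DB $20,744. Book value $62,233.
Year 5: DB = ⌊$62,233 × 200%/8⌋ = $15,558; SL = ⌊$54,733/4⌋ = $13,683 → take DB $15,558. Book value $46,675.
Year 6: DB = ⌊$46,675 × 200%/8⌋ = $11,668; SL = ⌊$39,175/3⌋ = $13,058 → take SL $13,058. Book value $33,617.
Year 7: DB = ⌊$33,617 × 200%/8⌋ = $8,404; SL = ⌊$26,117/2⌋ = $13,058 → take SL $13,058. Book value $20,559.
Year 8 (final): $20,559 − $7,500 = $13,059. Book value $7,500.

$49,170; $36,878; $27,658; $20,744; $15,558; $13,058; $13,058; $13,059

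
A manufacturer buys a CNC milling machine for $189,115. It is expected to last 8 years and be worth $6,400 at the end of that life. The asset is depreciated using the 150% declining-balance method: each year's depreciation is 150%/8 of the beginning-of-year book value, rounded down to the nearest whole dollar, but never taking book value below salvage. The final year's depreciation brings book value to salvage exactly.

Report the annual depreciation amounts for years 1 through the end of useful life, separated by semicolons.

$35,459; $28,810; $23,408; $19,019; $15,453; $12,556; $10,201; $37,809

Depreciable base = $189,115 − $6,400 = $182,715.
Year 1: ⌊$189,115 × 150%/8⌋ = $35,459. Book value $153,656.
Year 2: ⌊$153,656 × 150%/8⌋ = $28,810. Book value $124,846.
Year 3: ⌊$124,846 × 150%/8⌋ = $23,408. Book value $101,438.
Year 4: ⌊$101,438 × 150%/8⌋ = $19,019. Book value $82,419.
Year 5: ⌊$82,419 × 150%/8⌋ = $15,453. Book value $66,966.
Year 6: ⌊$66,966 × 150%/8⌋ = $12,556. Book value $54,410.
Year 7: ⌊$54,410 × 150%/8⌋ = $10,201. Book value $44,209.
Year 8 (final): $44,209 − $6,400 = $37,809. Book value $6,400.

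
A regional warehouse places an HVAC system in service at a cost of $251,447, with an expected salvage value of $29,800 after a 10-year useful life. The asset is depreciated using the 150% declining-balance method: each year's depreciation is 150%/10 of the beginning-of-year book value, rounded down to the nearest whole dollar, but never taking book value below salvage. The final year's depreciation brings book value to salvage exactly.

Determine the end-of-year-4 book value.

Depreciable base = $251,447 − $29,800 = $221,647.
Year 1: ⌊$251,447 × 150%/10⌋ = $37,717. Book value $213,730.
Year 2: ⌊$213,730 × 150%/10⌋ = $32,059. Book value $181,671.
Year 3: ⌊$181,671 × 150%/10⌋ = $27,250. Book value $154,421.
Year 4: ⌊$154,421 × 150%/10⌋ = $23,163. Book value $131,258.

$131,258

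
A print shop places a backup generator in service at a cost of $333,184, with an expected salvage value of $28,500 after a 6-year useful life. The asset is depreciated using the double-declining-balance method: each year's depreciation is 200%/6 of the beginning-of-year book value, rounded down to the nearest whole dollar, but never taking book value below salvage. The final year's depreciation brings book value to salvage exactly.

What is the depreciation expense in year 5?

$21,938

Depreciable base = $333,184 − $28,500 = $304,684.
Year 1: ⌊$333,184 × 200%/6⌋ = $111,061. Book value $222,123.
Year 2: ⌊$222,123 × 200%/6⌋ = $74,041. Book value $148,082.
Year 3: ⌊$148,082 × 200%/6⌋ = $49,360. Book value $98,722.
Year 4: ⌊$98,722 × 200%/6⌋ = $32,907. Book value $65,815.
Year 5: ⌊$65,815 × 200%/6⌋ = $21,938. Book value $43,877.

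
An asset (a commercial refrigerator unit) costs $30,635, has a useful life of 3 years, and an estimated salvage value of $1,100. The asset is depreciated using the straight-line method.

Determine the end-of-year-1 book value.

$20,790

Depreciable base = $30,635 − $1,100 = $29,535.
Annual expense = $29,535 / 3 = $9,845.
End of year 1: book value $20,790.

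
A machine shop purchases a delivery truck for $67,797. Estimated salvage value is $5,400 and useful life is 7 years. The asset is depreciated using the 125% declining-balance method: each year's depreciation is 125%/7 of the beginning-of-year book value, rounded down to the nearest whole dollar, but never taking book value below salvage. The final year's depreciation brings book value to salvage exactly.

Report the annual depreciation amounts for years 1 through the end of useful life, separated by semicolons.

$12,106; $9,944; $8,169; $6,710; $5,512; $4,527; $15,429

Depreciable base = $67,797 − $5,400 = $62,397.
Year 1: ⌊$67,797 × 125%/7⌋ = $12,106. Book value $55,691.
Year 2: ⌊$55,691 × 125%/7⌋ = $9,944. Book value $45,747.
Year 3: ⌊$45,747 × 125%/7⌋ = $8,169. Book value $37,578.
Year 4: ⌊$37,578 × 125%/7⌋ = $6,710. Book value $30,868.
Year 5: ⌊$30,868 × 125%/7⌋ = $5,512. Book value $25,356.
Year 6: ⌊$25,356 × 125%/7⌋ = $4,527. Book value $20,829.
Year 7 (final): $20,829 − $5,400 = $15,429. Book value $5,400.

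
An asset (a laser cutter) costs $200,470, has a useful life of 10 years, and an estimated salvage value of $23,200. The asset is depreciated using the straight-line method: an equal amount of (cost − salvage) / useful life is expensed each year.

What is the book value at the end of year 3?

Depreciable base = $200,470 − $23,200 = $177,270.
Annual expense = $177,270 / 10 = $17,727.
End of year 1: book value $182,743.
End of year 2: book value $165,016.
End of year 3: book value $147,289.

$147,289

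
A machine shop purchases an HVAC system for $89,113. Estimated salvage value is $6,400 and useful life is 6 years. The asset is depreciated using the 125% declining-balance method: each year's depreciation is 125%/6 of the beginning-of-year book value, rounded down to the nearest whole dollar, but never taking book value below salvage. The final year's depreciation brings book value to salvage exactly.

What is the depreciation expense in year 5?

$7,292

Depreciable base = $89,113 − $6,400 = $82,713.
Year 1: ⌊$89,113 × 125%/6⌋ = $18,565. Book value $70,548.
Year 2: ⌊$70,548 × 125%/6⌋ = $14,697. Book value $55,851.
Year 3: ⌊$55,851 × 125%/6⌋ = $11,635. Book value $44,216.
Year 4: ⌊$44,216 × 125%/6⌋ = $9,211. Book value $35,005.
Year 5: ⌊$35,005 × 125%/6⌋ = $7,292. Book value $27,713.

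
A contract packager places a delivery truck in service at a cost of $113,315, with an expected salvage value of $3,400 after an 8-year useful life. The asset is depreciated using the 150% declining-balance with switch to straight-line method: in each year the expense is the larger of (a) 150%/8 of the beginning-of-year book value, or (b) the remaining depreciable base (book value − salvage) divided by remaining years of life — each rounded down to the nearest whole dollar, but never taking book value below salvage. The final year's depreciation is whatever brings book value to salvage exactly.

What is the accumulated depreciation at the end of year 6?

$86,962

Depreciable base = $113,315 − $3,400 = $109,915.
Year 1: DB = ⌊$113,315 × 150%/8⌋ = $21,246; SL = ⌊$109,915/8⌋ = $13,739 → take DB $21,246. Book value $92,069.
Year 2: DB = ⌊$92,069 × 150%/8⌋ = $17,262; SL = ⌊$88,669/7⌋ = $12,667 → take DB $17,262. Book value $74,807.
Year 3: DB = ⌊$74,807 × 150%/8⌋ = $14,026; SL = ⌊$71,407/6⌋ = $11,901 → take DB $14,026. Book value $60,781.
Year 4: DB = ⌊$60,781 × 150%/8⌋ = $11,396; SL = ⌊$57,381/5⌋ = $11,476 → take SL $11,476. Book value $49,305.
Year 5: DB = ⌊$49,305 × 150%/8⌋ = $9,244; SL = ⌊$45,905/4⌋ = $11,476 → take SL $11,476. Book value $37,829.
Year 6: DB = ⌊$37,829 × 150%/8⌋ = $7,092; SL = ⌊$34,429/3⌋ = $11,476 → take SL $11,476. Book value $26,353.
Accumulated through year 6 = $113,315 − $26,353 = $86,962.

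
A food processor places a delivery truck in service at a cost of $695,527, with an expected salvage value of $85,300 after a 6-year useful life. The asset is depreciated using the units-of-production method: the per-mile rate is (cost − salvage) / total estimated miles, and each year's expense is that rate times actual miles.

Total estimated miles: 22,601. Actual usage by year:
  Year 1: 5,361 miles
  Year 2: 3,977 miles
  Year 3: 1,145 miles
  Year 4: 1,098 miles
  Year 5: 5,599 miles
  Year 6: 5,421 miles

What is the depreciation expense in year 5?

$151,173

Depreciable base = $695,527 − $85,300 = $610,227.
Rate = $610,227 / 22,601 miles = $27 per mile.
Year 1: 5,361 × $27 = $144,747. Book value $550,780.
Year 2: 3,977 × $27 = $107,379. Book value $443,401.
Year 3: 1,145 × $27 = $30,915. Book value $412,486.
Year 4: 1,098 × $27 = $29,646. Book value $382,840.
Year 5: 5,599 × $27 = $151,173. Book value $231,667.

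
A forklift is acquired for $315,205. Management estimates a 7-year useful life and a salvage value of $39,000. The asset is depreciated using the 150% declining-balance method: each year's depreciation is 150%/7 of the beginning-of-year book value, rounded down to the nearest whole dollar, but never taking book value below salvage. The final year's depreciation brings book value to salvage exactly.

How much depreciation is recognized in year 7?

Depreciable base = $315,205 − $39,000 = $276,205.
Year 1: ⌊$315,205 × 150%/7⌋ = $67,543. Book value $247,662.
Year 2: ⌊$247,662 × 150%/7⌋ = $53,070. Book value $194,592.
Year 3: ⌊$194,592 × 150%/7⌋ = $41,698. Book value $152,894.
Year 4: ⌊$152,894 × 150%/7⌋ = $32,763. Book value $120,131.
Year 5: ⌊$120,131 × 150%/7⌋ = $25,742. Book value $94,389.
Year 6: ⌊$94,389 × 150%/7⌋ = $20,226. Book value $74,163.
Year 7 (final): $74,163 − $39,000 = $35,163. Book value $39,000.

$35,163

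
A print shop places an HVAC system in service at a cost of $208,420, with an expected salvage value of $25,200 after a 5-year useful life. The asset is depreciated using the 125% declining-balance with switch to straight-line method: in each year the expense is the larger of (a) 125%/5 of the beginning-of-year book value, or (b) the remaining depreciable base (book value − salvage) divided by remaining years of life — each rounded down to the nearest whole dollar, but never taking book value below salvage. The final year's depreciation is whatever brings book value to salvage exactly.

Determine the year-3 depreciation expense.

$30,679

Depreciable base = $208,420 − $25,200 = $183,220.
Year 1: DB = ⌊$208,420 × 125%/5⌋ = $52,105; SL = ⌊$183,220/5⌋ = $36,644 → take DB $52,105. Book value $156,315.
Year 2: DB = ⌊$156,315 × 125%/5⌋ = $39,078; SL = ⌊$131,115/4⌋ = $32,778 → take DB $39,078. Book value $117,237.
Year 3: DB = ⌊$117,237 × 125%/5⌋ = $29,309; SL = ⌊$92,037/3⌋ = $30,679 → take SL $30,679. Book value $86,558.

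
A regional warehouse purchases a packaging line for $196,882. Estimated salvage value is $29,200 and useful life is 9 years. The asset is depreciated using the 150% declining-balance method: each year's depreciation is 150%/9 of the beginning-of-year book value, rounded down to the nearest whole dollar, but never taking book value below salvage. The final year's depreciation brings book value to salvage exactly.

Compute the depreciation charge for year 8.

Depreciable base = $196,882 − $29,200 = $167,682.
Year 1: ⌊$196,882 × 150%/9⌋ = $32,813. Book value $164,069.
Year 2: ⌊$164,069 × 150%/9⌋ = $27,344. Book value $136,725.
Year 3: ⌊$136,725 × 150%/9⌋ = $22,787. Book value $113,938.
Year 4: ⌊$113,938 × 150%/9⌋ = $18,989. Book value $94,949.
Year 5: ⌊$94,949 × 150%/9⌋ = $15,824. Book value $79,125.
Year 6: ⌊$79,125 × 150%/9⌋ = $13,187. Book value $65,938.
Year 7: ⌊$65,938 × 150%/9⌋ = $10,989. Book value $54,949.
Year 8: ⌊$54,949 × 150%/9⌋ = $9,158. Book value $45,791.

$9,158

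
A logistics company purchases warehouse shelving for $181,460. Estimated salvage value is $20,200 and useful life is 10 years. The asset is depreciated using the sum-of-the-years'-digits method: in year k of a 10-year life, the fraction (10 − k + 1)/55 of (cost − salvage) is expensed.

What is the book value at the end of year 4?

$81,772

Depreciable base = $181,460 − $20,200 = $161,260.
Sum of the years' digits = 10+9+8+7+6+5+4+3+2+1 = 55.
Year 1: $161,260 × 10/55 = $29,320. Book value $152,140.
Year 2: $161,260 × 9/55 = $26,388. Book value $125,752.
Year 3: $161,260 × 8/55 = $23,456. Book value $102,296.
Year 4: $161,260 × 7/55 = $20,524. Book value $81,772.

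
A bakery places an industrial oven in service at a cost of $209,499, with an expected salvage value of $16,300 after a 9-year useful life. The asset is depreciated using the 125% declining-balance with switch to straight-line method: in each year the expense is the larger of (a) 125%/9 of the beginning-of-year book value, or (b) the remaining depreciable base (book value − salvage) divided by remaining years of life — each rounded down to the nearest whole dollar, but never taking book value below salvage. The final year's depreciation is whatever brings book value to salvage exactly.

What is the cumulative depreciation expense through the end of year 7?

$154,041

Depreciable base = $209,499 − $16,300 = $193,199.
Year 1: DB = ⌊$209,499 × 125%/9⌋ = $29,097; SL = ⌊$193,199/9⌋ = $21,466 → take DB $29,097. Book value $180,402.
Year 2: DB = ⌊$180,402 × 125%/9⌋ = $25,055; SL = ⌊$164,102/8⌋ = $20,512 → take DB $25,055. Book value $155,347.
Year 3: DB = ⌊$155,347 × 125%/9⌋ = $21,575; SL = ⌊$139,047/7⌋ = $19,863 → take DB $21,575. Book value $133,772.
Year 4: DB = ⌊$133,772 × 125%/9⌋ = $18,579; SL = ⌊$117,472/6⌋ = $19,578 → take SL $19,578. Book value $114,194.
Year 5: DB = ⌊$114,194 × 125%/9⌋ = $15,860; SL = ⌊$97,894/5⌋ = $19,578 → take SL $19,578. Book value $94,616.
Year 6: DB = ⌊$94,616 × 125%/9⌋ = $13,141; SL = ⌊$78,316/4⌋ = $19,579 → take SL $19,579. Book value $75,037.
Year 7: DB = ⌊$75,037 × 125%/9⌋ = $10,421; SL = ⌊$58,737/3⌋ = $19,579 → take SL $19,579. Book value $55,458.
Accumulated through year 7 = $209,499 − $55,458 = $154,041.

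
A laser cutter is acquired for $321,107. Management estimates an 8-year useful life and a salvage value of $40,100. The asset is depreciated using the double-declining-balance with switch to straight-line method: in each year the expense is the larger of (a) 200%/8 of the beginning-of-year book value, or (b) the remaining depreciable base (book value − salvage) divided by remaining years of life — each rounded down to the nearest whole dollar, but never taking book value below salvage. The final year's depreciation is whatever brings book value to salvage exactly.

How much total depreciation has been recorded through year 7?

$278,243

Depreciable base = $321,107 − $40,100 = $281,007.
Year 1: DB = ⌊$321,107 × 200%/8⌋ = $80,276; SL = ⌊$281,007/8⌋ = $35,125 → take DB $80,276. Book value $240,831.
Year 2: DB = ⌊$240,831 × 200%/8⌋ = $60,207; SL = ⌊$200,731/7⌋ = $28,675 → take DB $60,207. Book value $180,624.
Year 3: DB = ⌊$180,624 × 200%/8⌋ = $45,156; SL = ⌊$140,524/6⌋ = $23,420 → take DB $45,156. Book value $135,468.
Year 4: DB = ⌊$135,468 × 200%/8⌋ = $33,867; SL = ⌊$95,368/5⌋ = $19,073 → take DB $33,867. Book value $101,601.
Year 5: DB = ⌊$101,601 × 200%/8⌋ = $25,400; SL = ⌊$61,501/4⌋ = $15,375 → take DB $25,400. Book value $76,201.
Year 6: DB = ⌊$76,201 × 200%/8⌋ = $19,050; SL = ⌊$36,101/3⌋ = $12,033 → take DB $19,050. Book value $57,151.
Year 7: DB = ⌊$57,151 × 200%/8⌋ = $14,287; SL = ⌊$17,051/2⌋ = $8,525 → take DB $14,287. Book value $42,864.
Accumulated through year 7 = $321,107 − $42,864 = $278,243.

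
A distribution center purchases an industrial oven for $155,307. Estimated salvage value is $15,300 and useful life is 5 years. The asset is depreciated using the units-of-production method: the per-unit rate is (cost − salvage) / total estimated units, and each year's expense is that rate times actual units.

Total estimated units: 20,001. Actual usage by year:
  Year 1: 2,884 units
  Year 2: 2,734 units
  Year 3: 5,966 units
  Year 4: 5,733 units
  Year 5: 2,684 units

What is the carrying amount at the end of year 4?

$34,088

Depreciable base = $155,307 − $15,300 = $140,007.
Rate = $140,007 / 20,001 units = $7 per unit.
Year 1: 2,884 × $7 = $20,188. Book value $135,119.
Year 2: 2,734 × $7 = $19,138. Book value $115,981.
Year 3: 5,966 × $7 = $41,762. Book value $74,219.
Year 4: 5,733 × $7 = $40,131. Book value $34,088.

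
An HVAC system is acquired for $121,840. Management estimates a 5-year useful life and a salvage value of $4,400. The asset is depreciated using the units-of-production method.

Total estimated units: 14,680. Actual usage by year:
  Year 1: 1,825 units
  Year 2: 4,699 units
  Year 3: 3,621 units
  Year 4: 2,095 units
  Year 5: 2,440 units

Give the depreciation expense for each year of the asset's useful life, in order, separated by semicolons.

$14,600; $37,592; $28,968; $16,760; $19,520

Depreciable base = $121,840 − $4,400 = $117,440.
Rate = $117,440 / 14,680 units = $8 per unit.
Year 1: 1,825 × $8 = $14,600. Book value $107,240.
Year 2: 4,699 × $8 = $37,592. Book value $69,648.
Year 3: 3,621 × $8 = $28,968. Book value $40,680.
Year 4: 2,095 × $8 = $16,760. Book value $23,920.
Year 5: 2,440 × $8 = $19,520. Book value $4,400.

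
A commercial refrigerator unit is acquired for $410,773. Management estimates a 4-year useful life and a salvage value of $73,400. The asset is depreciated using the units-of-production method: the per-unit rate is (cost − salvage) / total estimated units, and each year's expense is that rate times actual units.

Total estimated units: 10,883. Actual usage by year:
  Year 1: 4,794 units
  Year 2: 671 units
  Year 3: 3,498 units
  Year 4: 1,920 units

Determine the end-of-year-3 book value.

$132,920

Depreciable base = $410,773 − $73,400 = $337,373.
Rate = $337,373 / 10,883 units = $31 per unit.
Year 1: 4,794 × $31 = $148,614. Book value $262,159.
Year 2: 671 × $31 = $20,801. Book value $241,358.
Year 3: 3,498 × $31 = $108,438. Book value $132,920.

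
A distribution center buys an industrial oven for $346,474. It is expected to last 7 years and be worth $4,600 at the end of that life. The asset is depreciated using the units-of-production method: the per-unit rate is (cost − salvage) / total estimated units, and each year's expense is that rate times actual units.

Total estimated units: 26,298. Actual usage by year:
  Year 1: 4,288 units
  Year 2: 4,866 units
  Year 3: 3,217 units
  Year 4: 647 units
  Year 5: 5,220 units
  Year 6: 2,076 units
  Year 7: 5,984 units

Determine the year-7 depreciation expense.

$77,792

Depreciable base = $346,474 − $4,600 = $341,874.
Rate = $341,874 / 26,298 units = $13 per unit.
Year 1: 4,288 × $13 = $55,744. Book value $290,730.
Year 2: 4,866 × $13 = $63,258. Book value $227,472.
Year 3: 3,217 × $13 = $41,821. Book value $185,651.
Year 4: 647 × $13 = $8,411. Book value $177,240.
Year 5: 5,220 × $13 = $67,860. Book value $109,380.
Year 6: 2,076 × $13 = $26,988. Book value $82,392.
Year 7: 5,984 × $13 = $77,792. Book value $4,600.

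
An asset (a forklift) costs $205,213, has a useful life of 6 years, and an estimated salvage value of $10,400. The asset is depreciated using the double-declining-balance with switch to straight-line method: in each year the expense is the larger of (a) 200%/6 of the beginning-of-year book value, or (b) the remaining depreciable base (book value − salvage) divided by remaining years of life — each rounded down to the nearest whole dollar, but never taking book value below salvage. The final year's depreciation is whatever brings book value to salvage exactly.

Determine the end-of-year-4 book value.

Depreciable base = $205,213 − $10,400 = $194,813.
Year 1: DB = ⌊$205,213 × 200%/6⌋ = $68,404; SL = ⌊$194,813/6⌋ = $32,468 → take DB $68,404. Book value $136,809.
Year 2: DB = ⌊$136,809 × 200%/6⌋ = $45,603; SL = ⌊$126,409/5⌋ = $25,281 → take DB $45,603. Book value $91,206.
Year 3: DB = ⌊$91,206 × 200%/6⌋ = $30,402; SL = ⌊$80,806/4⌋ = $20,201 → take DB $30,402. Book value $60,804.
Year 4: DB = ⌊$60,804 × 200%/6⌋ = $20,268; SL = ⌊$50,404/3⌋ = $16,801 → take DB $20,268. Book value $40,536.

$40,536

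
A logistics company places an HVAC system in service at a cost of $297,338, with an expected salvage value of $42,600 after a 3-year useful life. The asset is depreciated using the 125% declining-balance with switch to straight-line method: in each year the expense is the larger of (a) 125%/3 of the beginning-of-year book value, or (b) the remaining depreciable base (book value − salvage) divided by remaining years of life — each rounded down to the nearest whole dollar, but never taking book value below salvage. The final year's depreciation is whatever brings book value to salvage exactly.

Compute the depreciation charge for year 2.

Depreciable base = $297,338 − $42,600 = $254,738.
Year 1: DB = ⌊$297,338 × 125%/3⌋ = $123,890; SL = ⌊$254,738/3⌋ = $84,912 → take DB $123,890. Book value $173,448.
Year 2: DB = ⌊$173,448 × 125%/3⌋ = $72,270; SL = ⌊$130,848/2⌋ = $65,424 → take DB $72,270. Book value $101,178.

$72,270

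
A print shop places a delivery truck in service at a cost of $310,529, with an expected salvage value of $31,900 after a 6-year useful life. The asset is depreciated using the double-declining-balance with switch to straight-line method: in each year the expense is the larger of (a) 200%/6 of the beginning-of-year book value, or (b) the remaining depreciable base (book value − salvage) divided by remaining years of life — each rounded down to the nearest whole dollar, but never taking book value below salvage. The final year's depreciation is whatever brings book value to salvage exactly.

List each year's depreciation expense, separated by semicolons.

Depreciable base = $310,529 − $31,900 = $278,629.
Year 1: DB = ⌊$310,529 × 200%/6⌋ = $103,509; SL = ⌊$278,629/6⌋ = $46,438 → take DB $103,509. Book value $207,020.
Year 2: DB = ⌊$207,020 × 200%/6⌋ = $69,006; SL = ⌊$175,120/5⌋ = $35,024 → take DB $69,006. Book value $138,014.
Year 3: DB = ⌊$138,014 × 200%/6⌋ = $46,004; SL = ⌊$106,114/4⌋ = $26,528 → take DB $46,004. Book value $92,010.
Year 4: DB = ⌊$92,010 × 200%/6⌋ = $30,670; SL = ⌊$60,110/3⌋ = $20,036 → take DB $30,670. Book value $61,340.
Year 5: DB = ⌊$61,340 × 200%/6⌋ = $20,446; SL = ⌊$29,440/2⌋ = $14,720 → take DB $20,446. Book value $40,894.
Year 6 (final): $40,894 − $31,900 = $8,994. Book value $31,900.

$103,509; $69,006; $46,004; $30,670; $20,446; $8,994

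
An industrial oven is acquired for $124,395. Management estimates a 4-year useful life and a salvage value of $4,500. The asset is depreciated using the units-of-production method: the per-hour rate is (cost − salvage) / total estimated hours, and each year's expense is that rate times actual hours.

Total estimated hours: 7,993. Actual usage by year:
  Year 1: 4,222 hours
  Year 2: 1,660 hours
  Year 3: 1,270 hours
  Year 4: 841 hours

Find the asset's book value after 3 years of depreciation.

Depreciable base = $124,395 − $4,500 = $119,895.
Rate = $119,895 / 7,993 hours = $15 per hour.
Year 1: 4,222 × $15 = $63,330. Book value $61,065.
Year 2: 1,660 × $15 = $24,900. Book value $36,165.
Year 3: 1,270 × $15 = $19,050. Book value $17,115.

$17,115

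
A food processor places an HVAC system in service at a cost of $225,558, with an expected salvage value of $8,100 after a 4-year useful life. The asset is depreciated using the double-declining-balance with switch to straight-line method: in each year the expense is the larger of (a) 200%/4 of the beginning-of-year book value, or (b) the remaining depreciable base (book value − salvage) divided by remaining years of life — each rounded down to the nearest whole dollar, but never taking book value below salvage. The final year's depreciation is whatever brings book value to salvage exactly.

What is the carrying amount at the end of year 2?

$56,390

Depreciable base = $225,558 − $8,100 = $217,458.
Year 1: DB = ⌊$225,558 × 200%/4⌋ = $112,779; SL = ⌊$217,458/4⌋ = $54,364 → take DB $112,779. Book value $112,779.
Year 2: DB = ⌊$112,779 × 200%/4⌋ = $56,389; SL = ⌊$104,679/3⌋ = $34,893 → take DB $56,389. Book value $56,390.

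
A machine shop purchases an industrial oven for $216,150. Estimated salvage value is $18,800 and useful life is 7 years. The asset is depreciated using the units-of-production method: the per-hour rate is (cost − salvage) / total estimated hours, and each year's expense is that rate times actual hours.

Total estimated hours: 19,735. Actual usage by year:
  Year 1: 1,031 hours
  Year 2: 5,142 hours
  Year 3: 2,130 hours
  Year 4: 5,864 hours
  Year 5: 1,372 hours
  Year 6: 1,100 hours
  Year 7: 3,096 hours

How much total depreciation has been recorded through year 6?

$166,390

Depreciable base = $216,150 − $18,800 = $197,350.
Rate = $197,350 / 19,735 hours = $10 per hour.
Year 1: 1,031 × $10 = $10,310. Book value $205,840.
Year 2: 5,142 × $10 = $51,420. Book value $154,420.
Year 3: 2,130 × $10 = $21,300. Book value $133,120.
Year 4: 5,864 × $10 = $58,640. Book value $74,480.
Year 5: 1,372 × $10 = $13,720. Book value $60,760.
Year 6: 1,100 × $10 = $11,000. Book value $49,760.
Accumulated through year 6 = $216,150 − $49,760 = $166,390.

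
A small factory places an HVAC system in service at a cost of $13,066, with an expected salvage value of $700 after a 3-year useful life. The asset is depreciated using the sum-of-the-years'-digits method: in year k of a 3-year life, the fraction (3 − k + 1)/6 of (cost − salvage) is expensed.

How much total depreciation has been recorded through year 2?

$10,305

Depreciable base = $13,066 − $700 = $12,366.
Sum of the years' digits = 3+2+1 = 6.
Year 1: $12,366 × 3/6 = $6,183. Book value $6,883.
Year 2: $12,366 × 2/6 = $4,122. Book value $2,761.
Accumulated through year 2 = $13,066 − $2,761 = $10,305.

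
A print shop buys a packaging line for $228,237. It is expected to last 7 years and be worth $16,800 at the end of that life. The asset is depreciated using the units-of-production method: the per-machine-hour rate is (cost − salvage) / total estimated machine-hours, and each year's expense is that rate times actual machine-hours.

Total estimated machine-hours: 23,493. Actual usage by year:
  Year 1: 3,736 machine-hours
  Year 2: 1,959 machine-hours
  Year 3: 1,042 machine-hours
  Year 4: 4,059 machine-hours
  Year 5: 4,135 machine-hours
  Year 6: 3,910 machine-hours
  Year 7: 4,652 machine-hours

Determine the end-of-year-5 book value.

Depreciable base = $228,237 − $16,800 = $211,437.
Rate = $211,437 / 23,493 machine-hours = $9 per machine-hour.
Year 1: 3,736 × $9 = $33,624. Book value $194,613.
Year 2: 1,959 × $9 = $17,631. Book value $176,982.
Year 3: 1,042 × $9 = $9,378. Book value $167,604.
Year 4: 4,059 × $9 = $36,531. Book value $131,073.
Year 5: 4,135 × $9 = $37,215. Book value $93,858.

$93,858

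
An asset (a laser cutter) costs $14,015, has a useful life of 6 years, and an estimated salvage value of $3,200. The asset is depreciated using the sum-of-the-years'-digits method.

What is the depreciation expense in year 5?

$1,030

Depreciable base = $14,015 − $3,200 = $10,815.
Sum of the years' digits = 6+5+4+3+2+1 = 21.
Year 1: $10,815 × 6/21 = $3,090. Book value $10,925.
Year 2: $10,815 × 5/21 = $2,575. Book value $8,350.
Year 3: $10,815 × 4/21 = $2,060. Book value $6,290.
Year 4: $10,815 × 3/21 = $1,545. Book value $4,745.
Year 5: $10,815 × 2/21 = $1,030. Book value $3,715.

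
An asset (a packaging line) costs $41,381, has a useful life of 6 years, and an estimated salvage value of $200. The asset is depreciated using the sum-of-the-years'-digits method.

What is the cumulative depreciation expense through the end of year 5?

$39,220

Depreciable base = $41,381 − $200 = $41,181.
Sum of the years' digits = 6+5+4+3+2+1 = 21.
Year 1: $41,181 × 6/21 = $11,766. Book value $29,615.
Year 2: $41,181 × 5/21 = $9,805. Book value $19,810.
Year 3: $41,181 × 4/21 = $7,844. Book value $11,966.
Year 4: $41,181 × 3/21 = $5,883. Book value $6,083.
Year 5: $41,181 × 2/21 = $3,922. Book value $2,161.
Accumulated through year 5 = $41,381 − $2,161 = $39,220.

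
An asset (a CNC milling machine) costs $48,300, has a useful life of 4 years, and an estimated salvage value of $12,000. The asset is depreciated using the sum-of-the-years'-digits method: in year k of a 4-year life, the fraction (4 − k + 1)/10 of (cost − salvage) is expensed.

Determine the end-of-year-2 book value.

Depreciable base = $48,300 − $12,000 = $36,300.
Sum of the years' digits = 4+3+2+1 = 10.
Year 1: $36,300 × 4/10 = $14,520. Book value $33,780.
Year 2: $36,300 × 3/10 = $10,890. Book value $22,890.

$22,890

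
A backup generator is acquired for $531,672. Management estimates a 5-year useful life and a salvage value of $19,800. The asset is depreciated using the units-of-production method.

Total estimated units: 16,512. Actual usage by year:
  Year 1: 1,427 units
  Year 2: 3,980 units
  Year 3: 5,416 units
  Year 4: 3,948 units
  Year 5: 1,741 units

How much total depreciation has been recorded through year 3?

Depreciable base = $531,672 − $19,800 = $511,872.
Rate = $511,872 / 16,512 units = $31 per unit.
Year 1: 1,427 × $31 = $44,237. Book value $487,435.
Year 2: 3,980 × $31 = $123,380. Book value $364,055.
Year 3: 5,416 × $31 = $167,896. Book value $196,159.
Accumulated through year 3 = $531,672 − $196,159 = $335,513.

$335,513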